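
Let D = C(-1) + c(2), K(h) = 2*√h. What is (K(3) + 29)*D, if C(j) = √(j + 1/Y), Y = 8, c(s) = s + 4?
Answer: (24 + I*√14)*(29 + 2*√3)/4 ≈ 194.78 + 30.367*I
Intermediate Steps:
c(s) = 4 + s
C(j) = √(⅛ + j) (C(j) = √(j + 1/8) = √(j + ⅛) = √(⅛ + j))
D = 6 + I*√14/4 (D = √(2 + 16*(-1))/4 + (4 + 2) = √(2 - 16)/4 + 6 = √(-14)/4 + 6 = (I*√14)/4 + 6 = I*√14/4 + 6 = 6 + I*√14/4 ≈ 6.0 + 0.93541*I)
(K(3) + 29)*D = (2*√3 + 29)*(6 + I*√14/4) = (29 + 2*√3)*(6 + I*√14/4) = (6 + I*√14/4)*(29 + 2*√3)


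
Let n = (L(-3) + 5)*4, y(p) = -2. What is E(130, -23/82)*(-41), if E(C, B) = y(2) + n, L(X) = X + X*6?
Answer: 2706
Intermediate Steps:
L(X) = 7*X (L(X) = X + 6*X = 7*X)
n = -64 (n = (7*(-3) + 5)*4 = (-21 + 5)*4 = -16*4 = -64)
E(C, B) = -66 (E(C, B) = -2 - 64 = -66)
E(130, -23/82)*(-41) = -66*(-41) = 2706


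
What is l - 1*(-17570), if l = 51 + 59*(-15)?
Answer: 16736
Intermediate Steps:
l = -834 (l = 51 - 885 = -834)
l - 1*(-17570) = -834 - 1*(-17570) = -834 + 17570 = 16736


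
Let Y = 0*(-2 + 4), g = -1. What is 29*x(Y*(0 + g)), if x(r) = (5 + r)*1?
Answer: 145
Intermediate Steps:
Y = 0 (Y = 0*2 = 0)
x(r) = 5 + r
29*x(Y*(0 + g)) = 29*(5 + 0*(0 - 1)) = 29*(5 + 0*(-1)) = 29*(5 + 0) = 29*5 = 145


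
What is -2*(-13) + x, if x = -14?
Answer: 12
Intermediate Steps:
-2*(-13) + x = -2*(-13) - 14 = 26 - 14 = 12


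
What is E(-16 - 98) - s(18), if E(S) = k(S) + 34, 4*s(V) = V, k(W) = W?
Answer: -169/2 ≈ -84.500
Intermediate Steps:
s(V) = V/4
E(S) = 34 + S (E(S) = S + 34 = 34 + S)
E(-16 - 98) - s(18) = (34 + (-16 - 98)) - 18/4 = (34 - 114) - 1*9/2 = -80 - 9/2 = -169/2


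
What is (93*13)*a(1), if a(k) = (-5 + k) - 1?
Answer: -6045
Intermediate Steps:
a(k) = -6 + k
(93*13)*a(1) = (93*13)*(-6 + 1) = 1209*(-5) = -6045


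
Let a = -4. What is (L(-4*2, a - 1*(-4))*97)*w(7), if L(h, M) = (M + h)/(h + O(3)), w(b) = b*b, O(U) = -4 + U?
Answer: 38024/9 ≈ 4224.9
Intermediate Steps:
w(b) = b²
L(h, M) = (M + h)/(-1 + h) (L(h, M) = (M + h)/(h + (-4 + 3)) = (M + h)/(h - 1) = (M + h)/(-1 + h))
(L(-4*2, a - 1*(-4))*97)*w(7) = ((((-4 - 1*(-4)) - 4*2)/(-1 - 4*2))*97)*7² = ((((-4 + 4) - 8)/(-1 - 8))*97)*49 = (((0 - 8)/(-9))*97)*49 = (-⅑*(-8)*97)*49 = ((8/9)*97)*49 = (776/9)*49 = 38024/9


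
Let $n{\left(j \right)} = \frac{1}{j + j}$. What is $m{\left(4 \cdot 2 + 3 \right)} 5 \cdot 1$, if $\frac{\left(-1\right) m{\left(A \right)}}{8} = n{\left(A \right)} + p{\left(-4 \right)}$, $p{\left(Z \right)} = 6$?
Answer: $- \frac{2660}{11} \approx -241.82$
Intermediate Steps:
$n{\left(j \right)} = \frac{1}{2 j}$
$m{\left(A \right)} = -48 - \frac{4}{A}$ ($m{\left(A \right)} = - 8 \left(\frac{1}{2 A} + 6\right) = - 8 \left(6 + \frac{1}{2 A}\right) = -48 - \frac{4}{A}$)
$m{\left(4 \cdot 2 + 3 \right)} 5 \cdot 1 = \left(-48 - \frac{4}{4 \cdot 2 + 3}\right) 5 \cdot 1 = \left(-48 - \frac{4}{8 + 3}\right) 5 \cdot 1 = \left(-48 - \frac{4}{11}\right) 5 \cdot 1 = \left(- \frac{532}{11}\right) 5 \cdot 1 = \left(- \frac{2660}{11}\right) 1 = - \frac{2660}{11}$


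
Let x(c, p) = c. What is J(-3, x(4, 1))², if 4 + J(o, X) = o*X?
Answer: 256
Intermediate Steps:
J(o, X) = -4 + X*o (J(o, X) = -4 + o*X = -4 + X*o)
J(-3, x(4, 1))² = (-4 + 4*(-3))² = (-4 - 12)² = (-16)² = 256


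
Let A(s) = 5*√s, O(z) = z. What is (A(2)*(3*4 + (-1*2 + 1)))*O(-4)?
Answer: -220*√2 ≈ -311.13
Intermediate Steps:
(A(2)*(3*4 + (-1*2 + 1)))*O(-4) = ((5*√2)*(3*4 + (-1*2 + 1)))*(-4) = ((5*√2)*(12 + (-2 + 1)))*(-4) = ((5*√2)*(12 - 1))*(-4) = ((5*√2)*11)*(-4) = (55*√2)*(-4) = -220*√2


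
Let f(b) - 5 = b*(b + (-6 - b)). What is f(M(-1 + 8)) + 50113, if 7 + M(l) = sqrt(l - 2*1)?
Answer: 50160 - 6*sqrt(5) ≈ 50147.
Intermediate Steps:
M(l) = -7 + sqrt(-2 + l) (M(l) = -7 + sqrt(l - 2*1) = -7 + sqrt(l - 2) = -7 + sqrt(-2 + l))
f(b) = 5 - 6*b (f(b) = 5 + b*(b + (-6 - b)) = 5 + b*(-6) = 5 - 6*b)
f(M(-1 + 8)) + 50113 = (5 - 6*(-7 + sqrt(-2 + (-1 + 8)))) + 50113 = (5 - 6*(-7 + sqrt(-2 + 7))) + 50113 = (5 - 6*(-7 + sqrt(5))) + 50113 = (5 + (42 - 6*sqrt(5))) + 50113 = (47 - 6*sqrt(5)) + 50113 = 50160 - 6*sqrt(5)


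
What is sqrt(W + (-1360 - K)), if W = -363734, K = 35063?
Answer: I*sqrt(400157) ≈ 632.58*I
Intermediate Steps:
sqrt(W + (-1360 - K)) = sqrt(-363734 + (-1360 - 1*35063)) = sqrt(-363734 + (-1360 - 35063)) = sqrt(-363734 - 36423) = sqrt(-400157) = I*sqrt(400157)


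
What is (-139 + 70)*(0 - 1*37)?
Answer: 2553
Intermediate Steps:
(-139 + 70)*(0 - 1*37) = -69*(0 - 37) = -69*(-37) = 2553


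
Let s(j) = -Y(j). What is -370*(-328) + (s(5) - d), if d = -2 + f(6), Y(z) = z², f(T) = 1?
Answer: 121336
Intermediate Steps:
s(j) = -j²
d = -1 (d = -2 + 1 = -1)
-370*(-328) + (s(5) - d) = -370*(-328) + (-1*5² - 1*(-1)) = 121360 + (-1*25 + 1) = 121360 + (-25 + 1) = 121360 - 24 = 121336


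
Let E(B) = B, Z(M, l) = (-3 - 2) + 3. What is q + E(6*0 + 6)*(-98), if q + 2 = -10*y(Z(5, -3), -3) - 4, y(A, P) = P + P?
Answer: -534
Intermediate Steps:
Z(M, l) = -2 (Z(M, l) = -5 + 3 = -2)
y(A, P) = 2*P
q = 54 (q = -2 + (-20*(-3) - 4) = -2 + (-10*(-6) - 4) = -2 + (60 - 4) = -2 + 56 = 54)
q + E(6*0 + 6)*(-98) = 54 + (6*0 + 6)*(-98) = 54 + (0 + 6)*(-98) = 54 + 6*(-98) = 54 - 588 = -534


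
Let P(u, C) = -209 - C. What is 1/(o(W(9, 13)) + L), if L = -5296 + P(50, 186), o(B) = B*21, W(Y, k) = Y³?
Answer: 1/9618 ≈ 0.00010397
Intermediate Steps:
o(B) = 21*B
L = -5691 (L = -5296 + (-209 - 1*186) = -5296 + (-209 - 186) = -5296 - 395 = -5691)
1/(o(W(9, 13)) + L) = 1/(21*9³ - 5691) = 1/(21*729 - 5691) = 1/(15309 - 5691) = 1/9618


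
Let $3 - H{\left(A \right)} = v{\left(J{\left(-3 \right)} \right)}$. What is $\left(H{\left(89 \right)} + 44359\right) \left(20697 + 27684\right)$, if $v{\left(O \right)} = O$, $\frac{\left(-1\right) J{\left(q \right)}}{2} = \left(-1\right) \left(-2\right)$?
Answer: $2146471446$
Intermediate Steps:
$J{\left(q \right)} = -4$ ($J{\left(q \right)} = - 2 \left(\left(-1\right) \left(-2\right)\right) = \left(-2\right) 2 = -4$)
$H{\left(A \right)} = 7$ ($H{\left(A \right)} = 3 - -4 = 3 + 4 = 7$)
$\left(H{\left(89 \right)} + 44359\right) \left(20697 + 27684\right) = \left(7 + 44359\right) \left(20697 + 27684\right) = 44366 \cdot 48381 = 2146471446$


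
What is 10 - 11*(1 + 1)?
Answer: -12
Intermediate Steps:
10 - 11*(1 + 1) = 10 - 11*2 = 10 - 22 = -12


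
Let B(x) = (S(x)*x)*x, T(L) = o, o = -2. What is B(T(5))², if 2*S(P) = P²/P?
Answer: 16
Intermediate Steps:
S(P) = P/2 (S(P) = (P²/P)/2 = P/2)
T(L) = -2
B(x) = x³/2 (B(x) = ((x/2)*x)*x = (x²/2)*x = x³/2)
B(T(5))² = ((½)*(-2)³)² = ((½)*(-8))² = (-4)² = 16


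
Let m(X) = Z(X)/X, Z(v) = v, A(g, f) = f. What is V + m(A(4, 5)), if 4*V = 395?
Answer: 399/4 ≈ 99.750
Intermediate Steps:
V = 395/4 (V = (¼)*395 = 395/4 ≈ 98.750)
m(X) = 1 (m(X) = X/X = 1)
V + m(A(4, 5)) = 395/4 + 1 = 399/4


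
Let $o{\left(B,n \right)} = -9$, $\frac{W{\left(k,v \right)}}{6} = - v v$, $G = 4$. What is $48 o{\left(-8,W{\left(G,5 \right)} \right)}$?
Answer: $-432$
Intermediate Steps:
$W{\left(k,v \right)} = - 6 v^{2}$ ($W{\left(k,v \right)} = 6 - v v = 6 \left(- v^{2}\right) = - 6 v^{2}$)
$48 o{\left(-8,W{\left(G,5 \right)} \right)} = 48 \left(-9\right) = -432$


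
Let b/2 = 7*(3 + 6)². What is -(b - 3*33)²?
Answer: -1071225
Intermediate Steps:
b = 1134 (b = 2*(7*(3 + 6)²) = 2*(7*9²) = 2*(7*81) = 2*567 = 1134)
-(b - 3*33)² = -(1134 - 3*33)² = -(1134 - 99)² = -1*1035² = -1*1071225 = -1071225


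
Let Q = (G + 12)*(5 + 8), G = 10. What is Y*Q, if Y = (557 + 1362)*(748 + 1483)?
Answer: 1224448654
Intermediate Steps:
Y = 4281289 (Y = 1919*2231 = 4281289)
Q = 286 (Q = (10 + 12)*(5 + 8) = 22*13 = 286)
Y*Q = 4281289*286 = 1224448654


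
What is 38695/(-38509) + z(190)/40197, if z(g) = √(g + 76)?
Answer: -38695/38509 + √266/40197 ≈ -1.0044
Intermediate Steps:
z(g) = √(76 + g)
38695/(-38509) + z(190)/40197 = 38695/(-38509) + √(76 + 190)/40197 = 38695*(-1/38509) + √266*(1/40197) = -38695/38509 + √266/40197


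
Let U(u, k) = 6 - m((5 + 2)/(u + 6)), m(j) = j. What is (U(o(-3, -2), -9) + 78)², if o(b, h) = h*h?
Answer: 693889/100 ≈ 6938.9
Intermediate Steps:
o(b, h) = h²
U(u, k) = 6 - 7/(6 + u) (U(u, k) = 6 - (5 + 2)/(u + 6) = 6 - 7/(6 + u))
(U(o(-3, -2), -9) + 78)² = ((29 + 6*(-2)²)/(6 + (-2)²) + 78)² = ((29 + 6*4)/(6 + 4) + 78)² = ((29 + 24)/10 + 78)² = ((⅒)*53 + 78)² = (53/10 + 78)² = (833/10)² = 693889/100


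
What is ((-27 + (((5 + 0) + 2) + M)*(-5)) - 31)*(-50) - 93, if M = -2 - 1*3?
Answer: 3307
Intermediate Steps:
M = -5 (M = -2 - 3 = -5)
((-27 + (((5 + 0) + 2) + M)*(-5)) - 31)*(-50) - 93 = ((-27 + (((5 + 0) + 2) - 5)*(-5)) - 31)*(-50) - 93 = ((-27 + ((5 + 2) - 5)*(-5)) - 31)*(-50) - 93 = ((-27 + (7 - 5)*(-5)) - 31)*(-50) - 93 = ((-27 + 2*(-5)) - 31)*(-50) - 93 = ((-27 - 10) - 31)*(-50) - 93 = (-37 - 31)*(-50) - 93 = -68*(-50) - 93 = 3400 - 93 = 3307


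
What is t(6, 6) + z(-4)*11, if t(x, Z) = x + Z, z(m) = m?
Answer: -32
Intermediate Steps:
t(x, Z) = Z + x
t(6, 6) + z(-4)*11 = (6 + 6) - 4*11 = 12 - 44 = -32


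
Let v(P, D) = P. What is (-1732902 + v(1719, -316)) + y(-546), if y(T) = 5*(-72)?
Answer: -1731543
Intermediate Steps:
y(T) = -360
(-1732902 + v(1719, -316)) + y(-546) = (-1732902 + 1719) - 360 = -1731183 - 360 = -1731543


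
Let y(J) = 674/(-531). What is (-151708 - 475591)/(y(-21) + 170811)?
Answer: -333095769/90699967 ≈ -3.6725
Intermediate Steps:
y(J) = -674/531 (y(J) = 674*(-1/531) = -674/531)
(-151708 - 475591)/(y(-21) + 170811) = (-151708 - 475591)/(-674/531 + 170811) = -627299/90699967/531 = -627299*531/90699967 = -333095769/90699967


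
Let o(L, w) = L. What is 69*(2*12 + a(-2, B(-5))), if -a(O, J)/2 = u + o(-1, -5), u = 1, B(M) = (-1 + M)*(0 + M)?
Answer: 1656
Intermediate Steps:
B(M) = M*(-1 + M) (B(M) = (-1 + M)*M = M*(-1 + M))
a(O, J) = 0 (a(O, J) = -2*(1 - 1) = -2*0 = 0)
69*(2*12 + a(-2, B(-5))) = 69*(2*12 + 0) = 69*(24 + 0) = 69*24 = 1656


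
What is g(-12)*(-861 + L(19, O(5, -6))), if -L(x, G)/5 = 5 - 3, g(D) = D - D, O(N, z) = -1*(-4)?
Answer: 0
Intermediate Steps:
O(N, z) = 4
g(D) = 0
L(x, G) = -10 (L(x, G) = -5*(5 - 3) = -5*2 = -10)
g(-12)*(-861 + L(19, O(5, -6))) = 0*(-861 - 10) = 0*(-871) = 0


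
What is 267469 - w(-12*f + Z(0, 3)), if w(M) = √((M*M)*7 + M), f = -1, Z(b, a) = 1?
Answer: 267469 - 2*√299 ≈ 2.6743e+5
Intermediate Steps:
w(M) = √(M + 7*M²) (w(M) = √(M²*7 + M) = √(7*M² + M) = √(M + 7*M²))
267469 - w(-12*f + Z(0, 3)) = 267469 - √((-12*(-1) + 1)*(1 + 7*(-12*(-1) + 1))) = 267469 - √((12 + 1)*(1 + 7*(12 + 1))) = 267469 - √(13*(1 + 7*13)) = 267469 - √(13*(1 + 91)) = 267469 - √(13*92) = 267469 - √1196 = 267469 - 2*√299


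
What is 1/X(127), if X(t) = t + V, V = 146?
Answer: 1/273 ≈ 0.0036630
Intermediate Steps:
X(t) = 146 + t (X(t) = t + 146 = 146 + t)
1/X(127) = 1/(146 + 127) = 1/273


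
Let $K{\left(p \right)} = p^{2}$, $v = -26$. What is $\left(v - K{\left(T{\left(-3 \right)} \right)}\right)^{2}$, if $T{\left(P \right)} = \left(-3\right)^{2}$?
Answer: $11449$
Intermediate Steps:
$T{\left(P \right)} = 9$
$\left(v - K{\left(T{\left(-3 \right)} \right)}\right)^{2} = \left(-26 - 9^{2}\right)^{2} = \left(-26 - 81\right)^{2} = \left(-107\right)^{2} = 11449$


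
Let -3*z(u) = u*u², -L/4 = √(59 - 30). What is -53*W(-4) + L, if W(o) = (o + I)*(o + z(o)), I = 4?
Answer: -4*√29 ≈ -21.541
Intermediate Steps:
L = -4*√29 (L = -4*√(59 - 30) = -4*√29 ≈ -21.541)
z(u) = -u³/3 (z(u) = -u*u²/3 = -u³/3)
W(o) = (4 + o)*(o - o³/3) (W(o) = (o + 4)*(o - o³/3) = (4 + o)*(o - o³/3))
-53*W(-4) + L = -53*(-4)*(12 - 1*(-4)³ - 4*(-4)² + 3*(-4))/3 - 4*√29 = -53*(-4)*(12 - 1*(-64) - 4*16 - 12)/3 - 4*√29 = -53*(-4)*(12 + 64 - 64 - 12)/3 - 4*√29 = -53*(-4)*0/3 - 4*√29 = -53*0 - 4*√29 = 0 - 4*√29 = -4*√29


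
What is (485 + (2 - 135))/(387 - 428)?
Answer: -352/41 ≈ -8.5854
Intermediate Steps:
(485 + (2 - 135))/(387 - 428) = (485 - 133)/(-41) = 352*(-1/41) = -352/41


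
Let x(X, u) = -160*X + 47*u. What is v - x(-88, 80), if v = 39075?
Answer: 21235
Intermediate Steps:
v - x(-88, 80) = 39075 - (-160*(-88) + 47*80) = 39075 - (14080 + 3760) = 39075 - 1*17840 = 39075 - 17840 = 21235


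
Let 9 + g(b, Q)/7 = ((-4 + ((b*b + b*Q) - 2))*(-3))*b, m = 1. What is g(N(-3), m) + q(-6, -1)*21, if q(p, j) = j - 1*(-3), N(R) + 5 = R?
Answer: 8379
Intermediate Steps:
N(R) = -5 + R
g(b, Q) = -63 + 7*b*(18 - 3*b² - 3*Q*b) (g(b, Q) = -63 + 7*(((-4 + ((b*b + b*Q) - 2))*(-3))*b) = -63 + 7*(((-4 + ((b² + Q*b) - 2))*(-3))*b) = -63 + 7*(((-4 + (-2 + b² + Q*b))*(-3))*b) = -63 + 7*(((-6 + b² + Q*b)*(-3))*b) = -63 + 7*((18 - 3*b² - 3*Q*b)*b) = -63 + 7*(b*(18 - 3*b² - 3*Q*b)) = -63 + 7*b*(18 - 3*b² - 3*Q*b))
q(p, j) = 3 + j (q(p, j) = j + 3 = 3 + j)
g(N(-3), m) + q(-6, -1)*21 = (-63 - 21*(-5 - 3)³ + 126*(-5 - 3) - 21*1*(-5 - 3)²) + (3 - 1)*21 = (-63 - 21*(-8)³ + 126*(-8) - 21*1*(-8)²) + 2*21 = (-63 - 21*(-512) - 1008 - 21*1*64) + 42 = (-63 + 10752 - 1008 - 1344) + 42 = 8337 + 42 = 8379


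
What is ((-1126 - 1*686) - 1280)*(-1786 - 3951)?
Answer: 17738804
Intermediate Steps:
((-1126 - 1*686) - 1280)*(-1786 - 3951) = ((-1126 - 686) - 1280)*(-5737) = (-1812 - 1280)*(-5737) = -3092*(-5737) = 17738804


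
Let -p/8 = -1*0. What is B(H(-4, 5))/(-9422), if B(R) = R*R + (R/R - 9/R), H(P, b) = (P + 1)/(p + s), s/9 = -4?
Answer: 2201/193824 ≈ 0.011356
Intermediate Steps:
p = 0 (p = -(-8)*0 = -8*0 = 0)
s = -36 (s = 9*(-4) = -36)
H(P, b) = -1/36 - P/36 (H(P, b) = (P + 1)/(0 - 36) = (1 + P)/(-36) = (1 + P)*(-1/36) = -1/36 - P/36)
B(R) = 1 + R² - 9/R (B(R) = R² + (1 - 9/R) = 1 + R² - 9/R)
B(H(-4, 5))/(-9422) = ((-9 + (-1/36 - 1/36*(-4)) + (-1/36 - 1/36*(-4))³)/(-1/36 - 1/36*(-4)))/(-9422) = ((-9 + (-1/36 + ⅑) + (-1/36 + ⅑)³)/(-1/36 + ⅑))*(-1/9422) = ((-9 + 1/12 + (1/12)³)/(1/12))*(-1/9422) = (12*(-9 + 1/12 + 1/1728))*(-1/9422) = (12*(-15407/1728))*(-1/9422) = -15407/144*(-1/9422) = 2201/193824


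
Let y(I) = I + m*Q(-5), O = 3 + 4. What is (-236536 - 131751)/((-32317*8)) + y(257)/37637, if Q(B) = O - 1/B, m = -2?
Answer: 69619693263/48652597160 ≈ 1.4310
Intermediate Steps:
O = 7
Q(B) = 7 - 1/B
y(I) = -72/5 + I (y(I) = I - 2*(7 - 1/(-5)) = I - 2*(7 - 1*(-⅕)) = I - 2*(7 + ⅕) = I - 2*36/5 = I - 72/5 = -72/5 + I)
(-236536 - 131751)/((-32317*8)) + y(257)/37637 = (-236536 - 131751)/((-32317*8)) + (-72/5 + 257)/37637 = -368287/(-258536) + (1213/5)*(1/37637) = -368287*(-1/258536) + 1213/188185 = 368287/258536 + 1213/188185 = 69619693263/48652597160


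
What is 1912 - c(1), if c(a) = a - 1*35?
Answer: 1946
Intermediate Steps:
c(a) = -35 + a (c(a) = a - 35 = -35 + a)
1912 - c(1) = 1912 - (-35 + 1) = 1912 - 1*(-34) = 1912 + 34 = 1946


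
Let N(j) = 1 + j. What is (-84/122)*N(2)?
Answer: -126/61 ≈ -2.0656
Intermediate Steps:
(-84/122)*N(2) = (-84/122)*(1 + 2) = -84*1/122*3 = -42/61*3 = -126/61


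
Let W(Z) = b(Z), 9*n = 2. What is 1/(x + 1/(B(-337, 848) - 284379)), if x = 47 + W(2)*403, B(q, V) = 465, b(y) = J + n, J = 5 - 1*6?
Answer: -283914/75647309 ≈ -0.0037531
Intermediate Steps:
n = 2/9 (n = (⅑)*2 = 2/9 ≈ 0.22222)
J = -1 (J = 5 - 6 = -1)
b(y) = -7/9 (b(y) = -1 + 2/9 = -7/9)
W(Z) = -7/9
x = -2398/9 (x = 47 - 7/9*403 = 47 - 2821/9 = -2398/9 ≈ -266.44)
1/(x + 1/(B(-337, 848) - 284379)) = 1/(-2398/9 + 1/(465 - 284379)) = 1/(-2398/9 + 1/(-283914)) = 1/(-2398/9 - 1/283914) = 1/(-75647309/283914) = -283914/75647309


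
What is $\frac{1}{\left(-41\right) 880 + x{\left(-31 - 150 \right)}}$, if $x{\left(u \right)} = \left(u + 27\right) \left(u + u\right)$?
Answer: $\frac{1}{19668} \approx 5.0844 \cdot 10^{-5}$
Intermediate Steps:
$x{\left(u \right)} = 2 u \left(27 + u\right)$ ($x{\left(u \right)} = \left(27 + u\right) 2 u = 2 u \left(27 + u\right)$)
$\frac{1}{\left(-41\right) 880 + x{\left(-31 - 150 \right)}} = \frac{1}{\left(-41\right) 880 + 2 \left(-31 - 150\right) \left(27 - 181\right)} = \frac{1}{-36080 + 2 \left(-181\right) \left(27 - 181\right)} = \frac{1}{-36080 + 2 \left(-181\right) \left(-154\right)} = \frac{1}{-36080 + 55748} = \frac{1}{19668}$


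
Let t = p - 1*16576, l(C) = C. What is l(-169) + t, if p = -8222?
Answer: -24967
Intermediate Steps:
t = -24798 (t = -8222 - 1*16576 = -8222 - 16576 = -24798)
l(-169) + t = -169 - 24798 = -24967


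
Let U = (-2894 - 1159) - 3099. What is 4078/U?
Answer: -2039/3576 ≈ -0.57019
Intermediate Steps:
U = -7152 (U = -4053 - 3099 = -7152)
4078/U = 4078/(-7152) = 4078*(-1/7152) = -2039/3576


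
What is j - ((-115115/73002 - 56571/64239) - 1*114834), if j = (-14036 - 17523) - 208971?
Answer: -371423663903/2954994 ≈ -1.2569e+5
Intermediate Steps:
j = -240530 (j = -31559 - 208971 = -240530)
j - ((-115115/73002 - 56571/64239) - 1*114834) = -240530 - ((-115115/73002 - 56571/64239) - 1*114834) = -240530 - ((-115115*1/73002 - 56571*1/64239) - 114834) = -240530 - ((-5005/3174 - 18857/21413) - 114834) = -240530 - (-7261921/2954994 - 114834) = -240530 - 1*(-339341042917/2954994) = -240530 + 339341042917/2954994 = -371423663903/2954994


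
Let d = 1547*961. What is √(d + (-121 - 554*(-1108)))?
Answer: √2100378 ≈ 1449.3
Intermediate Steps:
d = 1486667
√(d + (-121 - 554*(-1108))) = √(1486667 + (-121 - 554*(-1108))) = √(1486667 + (-121 + 613832)) = √(1486667 + 613711) = √2100378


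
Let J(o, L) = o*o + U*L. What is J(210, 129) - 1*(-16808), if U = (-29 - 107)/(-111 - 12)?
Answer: 2503076/41 ≈ 61051.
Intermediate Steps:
U = 136/123 (U = -136/(-123) = -136*(-1/123) = 136/123 ≈ 1.1057)
J(o, L) = o**2 + 136*L/123 (J(o, L) = o*o + 136*L/123 = o**2 + 136*L/123)
J(210, 129) - 1*(-16808) = (210**2 + (136/123)*129) - 1*(-16808) = (44100 + 5848/41) + 16808 = 1813948/41 + 16808 = 2503076/41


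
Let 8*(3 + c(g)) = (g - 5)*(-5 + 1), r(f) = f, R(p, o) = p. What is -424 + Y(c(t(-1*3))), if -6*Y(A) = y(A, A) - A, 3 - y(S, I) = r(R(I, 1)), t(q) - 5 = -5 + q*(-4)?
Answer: -1280/3 ≈ -426.67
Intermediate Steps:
t(q) = -4*q (t(q) = 5 + (-5 + q*(-4)) = 5 + (-5 - 4*q) = -4*q)
y(S, I) = 3 - I
c(g) = -½ - g/2 (c(g) = -3 + ((g - 5)*(-5 + 1))/8 = -3 + ((-5 + g)*(-4))/8 = -3 + (20 - 4*g)/8 = -3 + (5/2 - g/2) = -½ - g/2)
Y(A) = -½ + A/3 (Y(A) = -((3 - A) - A)/6 = -(3 - 2*A)/6 = -½ + A/3)
-424 + Y(c(t(-1*3))) = -424 + (-½ + (-½ - (-2)*(-1*3))/3) = -424 + (-½ + (-½ - (-2)*(-3))/3) = -424 + (-½ + (-½ - ½*12)/3) = -424 + (-½ + (-½ - 6)/3) = -424 + (-½ + (⅓)*(-13/2)) = -424 + (-½ - 13/6) = -424 - 8/3 = -1280/3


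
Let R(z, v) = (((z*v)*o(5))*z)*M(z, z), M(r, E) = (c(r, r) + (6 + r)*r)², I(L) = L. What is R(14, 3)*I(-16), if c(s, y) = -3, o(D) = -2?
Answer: 1443732864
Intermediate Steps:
M(r, E) = (-3 + r*(6 + r))² (M(r, E) = (-3 + (6 + r)*r)² = (-3 + r*(6 + r))²)
R(z, v) = -2*v*z²*(-3 + z² + 6*z)² (R(z, v) = (((z*v)*(-2))*z)*(-3 + z² + 6*z)² = (((v*z)*(-2))*z)*(-3 + z² + 6*z)² = ((-2*v*z)*z)*(-3 + z² + 6*z)² = (-2*v*z²)*(-3 + z² + 6*z)² = -2*v*z²*(-3 + z² + 6*z)²)
R(14, 3)*I(-16) = -2*3*14²*(-3 + 14² + 6*14)²*(-16) = -2*3*196*(-3 + 196 + 84)²*(-16) = -2*3*196*277²*(-16) = -2*3*196*76729*(-16) = -90233304*(-16) = 1443732864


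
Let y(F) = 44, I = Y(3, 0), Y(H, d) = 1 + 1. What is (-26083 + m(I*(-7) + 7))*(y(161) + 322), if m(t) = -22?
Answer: -9554430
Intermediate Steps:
Y(H, d) = 2
I = 2
(-26083 + m(I*(-7) + 7))*(y(161) + 322) = (-26083 - 22)*(44 + 322) = -26105*366 = -9554430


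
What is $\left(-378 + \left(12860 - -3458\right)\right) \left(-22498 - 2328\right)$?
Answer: $-395726440$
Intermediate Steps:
$\left(-378 + \left(12860 - -3458\right)\right) \left(-22498 - 2328\right) = \left(-378 + \left(12860 + \left(-3583 + 7041\right)\right)\right) \left(-24826\right) = \left(-378 + \left(12860 + 3458\right)\right) \left(-24826\right) = \left(-378 + 16318\right) \left(-24826\right) = 15940 \left(-24826\right) = -395726440$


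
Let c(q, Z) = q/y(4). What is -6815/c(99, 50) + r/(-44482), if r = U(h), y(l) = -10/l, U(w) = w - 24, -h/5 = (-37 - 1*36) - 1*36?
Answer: 378905248/2201859 ≈ 172.08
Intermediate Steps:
h = 545 (h = -5*((-37 - 1*36) - 1*36) = -5*((-37 - 36) - 36) = -5*(-73 - 36) = -5*(-109) = 545)
U(w) = -24 + w
r = 521 (r = -24 + 545 = 521)
c(q, Z) = -2*q/5 (c(q, Z) = q/((-10/4)) = q/((-10*1/4)) = q/(-5/2) = q*(-2/5) = -2*q/5)
-6815/c(99, 50) + r/(-44482) = -6815/((-2/5*99)) + 521/(-44482) = -6815/(-198/5) + 521*(-1/44482) = -6815*(-5/198) - 521/44482 = 34075/198 - 521/44482 = 378905248/2201859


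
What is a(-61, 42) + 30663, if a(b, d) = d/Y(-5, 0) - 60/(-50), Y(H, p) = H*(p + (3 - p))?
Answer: 153307/5 ≈ 30661.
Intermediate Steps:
Y(H, p) = 3*H (Y(H, p) = H*3 = 3*H)
a(b, d) = 6/5 - d/15 (a(b, d) = d/((3*(-5))) - 60/(-50) = d/(-15) - 60*(-1/50) = d*(-1/15) + 6/5 = -d/15 + 6/5 = 6/5 - d/15)
a(-61, 42) + 30663 = (6/5 - 1/15*42) + 30663 = (6/5 - 14/5) + 30663 = -8/5 + 30663 = 153307/5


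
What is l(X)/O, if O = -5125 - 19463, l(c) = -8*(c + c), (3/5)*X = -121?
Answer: -2420/18441 ≈ -0.13123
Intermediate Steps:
X = -605/3 (X = (5/3)*(-121) = -605/3 ≈ -201.67)
l(c) = -16*c
O = -24588
l(X)/O = -16*(-605/3)/(-24588) = (9680/3)*(-1/24588) = -2420/18441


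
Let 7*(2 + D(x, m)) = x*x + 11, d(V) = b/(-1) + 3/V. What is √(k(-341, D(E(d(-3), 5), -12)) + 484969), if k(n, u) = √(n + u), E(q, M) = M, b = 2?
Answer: √(23763481 + 7*I*√16555)/7 ≈ 696.4 + 0.013197*I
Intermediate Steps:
d(V) = -2 + 3/V (d(V) = 2/(-1) + 3/V = 2*(-1) + 3/V = -2 + 3/V)
D(x, m) = -3/7 + x²/7 (D(x, m) = -2 + (x*x + 11)/7 = -2 + (x² + 11)/7 = -2 + (11 + x²)/7 = -2 + (11/7 + x²/7) = -3/7 + x²/7)
√(k(-341, D(E(d(-3), 5), -12)) + 484969) = √(√(-341 + (-3/7 + (⅐)*5²)) + 484969) = √(√(-341 + (-3/7 + (⅐)*25)) + 484969) = √(√(-341 + (-3/7 + 25/7)) + 484969) = √(√(-341 + 22/7) + 484969) = √(√(-2365/7) + 484969) = √(I*√16555/7 + 484969) = √(484969 + I*√16555/7)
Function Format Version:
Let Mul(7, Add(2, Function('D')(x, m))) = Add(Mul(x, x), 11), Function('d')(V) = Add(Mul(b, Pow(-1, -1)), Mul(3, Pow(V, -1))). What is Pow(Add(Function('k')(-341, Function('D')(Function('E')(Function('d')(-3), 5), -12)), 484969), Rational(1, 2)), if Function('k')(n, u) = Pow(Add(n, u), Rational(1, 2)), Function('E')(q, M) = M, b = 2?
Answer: Mul(Rational(1, 7), Pow(Add(23763481, Mul(7, I, Pow(16555, Rational(1, 2)))), Rational(1, 2))) ≈ Add(696.40, Mul(0.013197, I))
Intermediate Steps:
Function('d')(V) = Add(-2, Mul(3, Pow(V, -1))) (Function('d')(V) = Add(Mul(2, Pow(-1, -1)), Mul(3, Pow(V, -1))) = Add(Mul(2, -1), Mul(3, Pow(V, -1))) = Add(-2, Mul(3, Pow(V, -1))))
Function('D')(x, m) = Add(Rational(-3, 7), Mul(Rational(1, 7), Pow(x, 2))) (Function('D')(x, m) = Add(-2, Mul(Rational(1, 7), Add(Mul(x, x), 11))) = Add(-2, Mul(Rational(1, 7), Add(Pow(x, 2), 11))) = Add(-2, Mul(Rational(1, 7), Add(11, Pow(x, 2)))) = Add(-2, Add(Rational(11, 7), Mul(Rational(1, 7), Pow(x, 2)))) = Add(Rational(-3, 7), Mul(Rational(1, 7), Pow(x, 2))))
Pow(Add(Function('k')(-341, Function('D')(Function('E')(Function('d')(-3), 5), -12)), 484969), Rational(1, 2)) = Pow(Add(Pow(Add(-341, Add(Rational(-3, 7), Mul(Rational(1, 7), Pow(5, 2)))), Rational(1, 2)), 484969), Rational(1, 2)) = Pow(Add(Pow(Add(-341, Add(Rational(-3, 7), Mul(Rational(1, 7), 25))), Rational(1, 2)), 484969), Rational(1, 2)) = Pow(Add(Pow(Add(-341, Add(Rational(-3, 7), Rational(25, 7))), Rational(1, 2)), 484969), Rational(1, 2)) = Pow(Add(Pow(Add(-341, Rational(22, 7)), Rational(1, 2)), 484969), Rational(1, 2)) = Pow(Add(Pow(Rational(-2365, 7), Rational(1, 2)), 484969), Rational(1, 2)) = Pow(Add(Mul(Rational(1, 7), I, Pow(16555, Rational(1, 2))), 484969), Rational(1, 2)) = Pow(Add(484969, Mul(Rational(1, 7), I, Pow(16555, Rational(1, 2)))), Rational(1, 2))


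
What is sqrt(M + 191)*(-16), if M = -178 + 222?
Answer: -16*sqrt(235) ≈ -245.28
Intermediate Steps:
M = 44
sqrt(M + 191)*(-16) = sqrt(44 + 191)*(-16) = sqrt(235)*(-16) = -16*sqrt(235)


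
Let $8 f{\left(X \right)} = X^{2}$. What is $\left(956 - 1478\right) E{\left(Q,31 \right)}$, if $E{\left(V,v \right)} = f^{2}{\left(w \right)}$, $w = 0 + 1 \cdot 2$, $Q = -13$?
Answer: $- \frac{261}{2} \approx -130.5$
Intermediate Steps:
$w = 2$ ($w = 0 + 2 = 2$)
$f{\left(X \right)} = \frac{X^{2}}{8}$
$E{\left(V,v \right)} = \frac{1}{4}$ ($E{\left(V,v \right)} = \left(\frac{2^{2}}{8}\right)^{2} = \left(\frac{1}{8} \cdot 4\right)^{2} = \left(\frac{1}{2}\right)^{2} = \frac{1}{4}$)
$\left(956 - 1478\right) E{\left(Q,31 \right)} = \left(956 - 1478\right) \frac{1}{4} = \left(-522\right) \frac{1}{4} = - \frac{261}{2}$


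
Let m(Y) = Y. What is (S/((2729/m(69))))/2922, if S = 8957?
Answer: 206011/2658046 ≈ 0.077505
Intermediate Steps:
(S/((2729/m(69))))/2922 = (8957/((2729/69)))/2922 = (8957/((2729*(1/69))))*(1/2922) = (8957/(2729/69))*(1/2922) = (8957*(69/2729))*(1/2922) = (618033/2729)*(1/2922) = 206011/2658046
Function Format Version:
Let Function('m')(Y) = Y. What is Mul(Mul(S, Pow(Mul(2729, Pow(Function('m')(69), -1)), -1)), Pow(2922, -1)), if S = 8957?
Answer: Rational(206011, 2658046) ≈ 0.077505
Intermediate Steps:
Mul(Mul(S, Pow(Mul(2729, Pow(Function('m')(69), -1)), -1)), Pow(2922, -1)) = Mul(Mul(8957, Pow(Mul(2729, Pow(69, -1)), -1)), Pow(2922, -1)) = Mul(Mul(8957, Pow(Mul(2729, Rational(1, 69)), -1)), Rational(1, 2922)) = Mul(Mul(8957, Pow(Rational(2729, 69), -1)), Rational(1, 2922)) = Mul(Mul(8957, Rational(69, 2729)), Rational(1, 2922)) = Mul(Rational(618033, 2729), Rational(1, 2922)) = Rational(206011, 2658046)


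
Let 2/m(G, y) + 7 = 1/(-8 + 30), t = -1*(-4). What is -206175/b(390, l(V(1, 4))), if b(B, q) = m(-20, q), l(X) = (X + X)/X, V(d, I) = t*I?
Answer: 31544775/44 ≈ 7.1693e+5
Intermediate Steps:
t = 4
V(d, I) = 4*I
l(X) = 2 (l(X) = (2*X)/X = 2)
m(G, y) = -44/153 (m(G, y) = 2/(-7 + 1/(-8 + 30)) = 2/(-7 + 1/22) = 2/(-153/22) = 2*(-22/153) = -44/153)
b(B, q) = -44/153
-206175/b(390, l(V(1, 4))) = -206175/(-44/153) = -206175*(-153/44) = 31544775/44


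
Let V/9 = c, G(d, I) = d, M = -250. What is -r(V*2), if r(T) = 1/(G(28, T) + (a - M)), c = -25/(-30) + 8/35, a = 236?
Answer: -1/514 ≈ -0.0019455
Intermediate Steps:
c = 223/210 (c = -25*(-1/30) + 8*(1/35) = ⅚ + 8/35 = 223/210 ≈ 1.0619)
V = 669/70 (V = 9*(223/210) = 669/70 ≈ 9.5571)
r(T) = 1/514 (r(T) = 1/(28 + (236 - 1*(-250))) = 1/(28 + (236 + 250)) = 1/(28 + 486) = 1/514)
-r(V*2) = -1*1/514 = -1/514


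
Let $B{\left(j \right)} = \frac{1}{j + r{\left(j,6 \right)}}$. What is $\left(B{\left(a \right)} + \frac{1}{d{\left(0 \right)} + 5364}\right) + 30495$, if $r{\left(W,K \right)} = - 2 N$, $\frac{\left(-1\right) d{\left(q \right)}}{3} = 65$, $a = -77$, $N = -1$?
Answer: $\frac{1313571559}{43075} \approx 30495.0$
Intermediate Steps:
$d{\left(q \right)} = -195$ ($d{\left(q \right)} = \left(-3\right) 65 = -195$)
$r{\left(W,K \right)} = 2$ ($r{\left(W,K \right)} = \left(-2\right) \left(-1\right) = 2$)
$B{\left(j \right)} = \frac{1}{2 + j}$ ($B{\left(j \right)} = \frac{1}{j + 2} = \frac{1}{2 + j}$)
$\left(B{\left(a \right)} + \frac{1}{d{\left(0 \right)} + 5364}\right) + 30495 = \left(\frac{1}{2 - 77} + \frac{1}{-195 + 5364}\right) + 30495 = \left(\frac{1}{-75} + \frac{1}{5169}\right) + 30495 = \left(- \frac{1}{75} + \frac{1}{5169}\right) + 30495 = - \frac{566}{43075} + 30495 = \frac{1313571559}{43075}$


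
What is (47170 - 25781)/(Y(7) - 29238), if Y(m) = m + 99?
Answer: -21389/29132 ≈ -0.73421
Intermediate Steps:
Y(m) = 99 + m
(47170 - 25781)/(Y(7) - 29238) = (47170 - 25781)/((99 + 7) - 29238) = 21389/(106 - 29238) = 21389/(-29132) = 21389*(-1/29132) = -21389/29132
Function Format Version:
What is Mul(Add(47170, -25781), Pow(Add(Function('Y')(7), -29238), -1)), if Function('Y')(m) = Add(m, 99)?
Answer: Rational(-21389, 29132) ≈ -0.73421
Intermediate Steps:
Function('Y')(m) = Add(99, m)
Mul(Add(47170, -25781), Pow(Add(Function('Y')(7), -29238), -1)) = Mul(Add(47170, -25781), Pow(Add(Add(99, 7), -29238), -1)) = Mul(21389, Pow(Add(106, -29238), -1)) = Mul(21389, Pow(-29132, -1)) = Mul(21389, Rational(-1, 29132)) = Rational(-21389, 29132)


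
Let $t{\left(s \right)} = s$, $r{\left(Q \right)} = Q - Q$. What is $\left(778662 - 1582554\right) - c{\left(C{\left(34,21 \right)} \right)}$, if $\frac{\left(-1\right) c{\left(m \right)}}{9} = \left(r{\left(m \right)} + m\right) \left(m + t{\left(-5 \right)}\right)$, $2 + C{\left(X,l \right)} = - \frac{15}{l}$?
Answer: $- \frac{39381474}{49} \approx -8.037 \cdot 10^{5}$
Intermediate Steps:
$r{\left(Q \right)} = 0$
$C{\left(X,l \right)} = -2 - \frac{15}{l}$
$c{\left(m \right)} = - 9 m \left(-5 + m\right)$ ($c{\left(m \right)} = - 9 \left(0 + m\right) \left(m - 5\right) = - 9 m \left(-5 + m\right)$)
$\left(778662 - 1582554\right) - c{\left(C{\left(34,21 \right)} \right)} = \left(778662 - 1582554\right) - 9 \left(-2 - \frac{15}{21}\right) \left(5 - \left(-2 - \frac{15}{21}\right)\right) = -803892 - 9 \left(-2 - \frac{5}{7}\right) \left(5 - \left(-2 - \frac{5}{7}\right)\right) = -803892 - 9 \left(- \frac{19}{7}\right) \left(5 - - \frac{19}{7}\right) = -803892 - 9 \left(- \frac{19}{7}\right) \left(5 + \frac{19}{7}\right) = -803892 - 9 \left(- \frac{19}{7}\right) \frac{54}{7} = -803892 - - \frac{9234}{49} = -803892 + \frac{9234}{49} = - \frac{39381474}{49}$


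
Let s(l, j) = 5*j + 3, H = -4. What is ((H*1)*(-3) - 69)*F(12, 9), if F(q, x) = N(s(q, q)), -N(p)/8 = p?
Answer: 28728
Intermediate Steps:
s(l, j) = 3 + 5*j
N(p) = -8*p
F(q, x) = -24 - 40*q (F(q, x) = -8*(3 + 5*q) = -24 - 40*q)
((H*1)*(-3) - 69)*F(12, 9) = (-4*1*(-3) - 69)*(-24 - 40*12) = (-4*(-3) - 69)*(-24 - 480) = (12 - 69)*(-504) = -57*(-504) = 28728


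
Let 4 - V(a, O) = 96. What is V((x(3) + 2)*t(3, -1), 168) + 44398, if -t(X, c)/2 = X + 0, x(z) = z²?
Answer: 44306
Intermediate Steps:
t(X, c) = -2*X (t(X, c) = -2*(X + 0) = -2*X)
V(a, O) = -92 (V(a, O) = 4 - 1*96 = 4 - 96 = -92)
V((x(3) + 2)*t(3, -1), 168) + 44398 = -92 + 44398 = 44306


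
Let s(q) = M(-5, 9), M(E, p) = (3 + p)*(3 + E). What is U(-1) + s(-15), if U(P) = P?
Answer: -25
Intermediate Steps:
M(E, p) = (3 + E)*(3 + p)
s(q) = -24 (s(q) = 9 + 3*(-5) + 3*9 - 5*9 = 9 - 15 + 27 - 45 = -24)
U(-1) + s(-15) = -1 - 24 = -25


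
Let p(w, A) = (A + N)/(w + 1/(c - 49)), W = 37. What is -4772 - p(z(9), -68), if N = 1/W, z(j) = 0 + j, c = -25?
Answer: -633670/133 ≈ -4764.4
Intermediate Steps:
z(j) = j
N = 1/37 ≈ 0.027027
p(w, A) = (1/37 + A)/(-1/74 + w) (p(w, A) = (A + 1/37)/(w + 1/(-25 - 49)) = (1/37 + A)/(w + 1/(-74)) = (1/37 + A)/(w - 1/74) = (1/37 + A)/(-1/74 + w))
-4772 - p(z(9), -68) = -4772 - 2*(1 + 37*(-68))/(-1 + 74*9) = -4772 - 2*(1 - 2516)/(-1 + 666) = -4772 - 2*(-2515)/665 = -4772 - 1*(-1006/133) = -4772 + 1006/133 = -633670/133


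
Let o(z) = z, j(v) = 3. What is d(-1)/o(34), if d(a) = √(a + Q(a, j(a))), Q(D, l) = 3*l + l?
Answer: √11/34 ≈ 0.097548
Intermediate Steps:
Q(D, l) = 4*l
d(a) = √(12 + a) (d(a) = √(a + 4*3) = √(a + 12) = √(12 + a))
d(-1)/o(34) = √(12 - 1)/34 = √11*(1/34) = √11/34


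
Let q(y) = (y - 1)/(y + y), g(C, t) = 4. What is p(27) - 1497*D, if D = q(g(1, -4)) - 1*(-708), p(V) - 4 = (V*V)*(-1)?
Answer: -8489299/8 ≈ -1.0612e+6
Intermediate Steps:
p(V) = 4 - V² (p(V) = 4 + (V*V)*(-1) = 4 + V²*(-1) = 4 - V²)
q(y) = (-1 + y)/(2*y) (q(y) = (-1 + y)/((2*y)) = (-1 + y)*(1/(2*y)) = (-1 + y)/(2*y))
D = 5667/8 (D = (½)*(-1 + 4)/4 - 1*(-708) = (½)*(¼)*3 + 708 = 3/8 + 708 = 5667/8 ≈ 708.38)
p(27) - 1497*D = (4 - 1*27²) - 1497*5667/8 = (4 - 1*729) - 8483499/8 = (4 - 729) - 8483499/8 = -725 - 8483499/8 = -8489299/8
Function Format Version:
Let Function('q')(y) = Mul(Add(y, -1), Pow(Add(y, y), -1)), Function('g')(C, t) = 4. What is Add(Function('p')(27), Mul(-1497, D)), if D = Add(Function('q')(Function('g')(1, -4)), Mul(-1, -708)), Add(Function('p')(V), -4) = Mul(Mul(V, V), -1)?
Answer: Rational(-8489299, 8) ≈ -1.0612e+6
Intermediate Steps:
Function('p')(V) = Add(4, Mul(-1, Pow(V, 2))) (Function('p')(V) = Add(4, Mul(Mul(V, V), -1)) = Add(4, Mul(Pow(V, 2), -1)) = Add(4, Mul(-1, Pow(V, 2))))
Function('q')(y) = Mul(Rational(1, 2), Pow(y, -1), Add(-1, y)) (Function('q')(y) = Mul(Add(-1, y), Pow(Mul(2, y), -1)) = Mul(Add(-1, y), Mul(Rational(1, 2), Pow(y, -1))) = Mul(Rational(1, 2), Pow(y, -1), Add(-1, y)))
D = Rational(5667, 8) (D = Add(Mul(Rational(1, 2), Pow(4, -1), Add(-1, 4)), Mul(-1, -708)) = Add(Mul(Rational(1, 2), Rational(1, 4), 3), 708) = Add(Rational(3, 8), 708) = Rational(5667, 8) ≈ 708.38)
Add(Function('p')(27), Mul(-1497, D)) = Add(Add(4, Mul(-1, Pow(27, 2))), Mul(-1497, Rational(5667, 8))) = Add(Add(4, Mul(-1, 729)), Rational(-8483499, 8)) = Add(Add(4, -729), Rational(-8483499, 8)) = Add(-725, Rational(-8483499, 8)) = Rational(-8489299, 8)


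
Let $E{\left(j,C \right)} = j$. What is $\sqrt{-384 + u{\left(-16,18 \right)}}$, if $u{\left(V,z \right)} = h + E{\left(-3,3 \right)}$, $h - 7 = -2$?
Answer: $i \sqrt{382} \approx 19.545 i$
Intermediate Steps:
$h = 5$ ($h = 7 - 2 = 5$)
$u{\left(V,z \right)} = 2$ ($u{\left(V,z \right)} = 5 - 3 = 2$)
$\sqrt{-384 + u{\left(-16,18 \right)}} = \sqrt{-384 + 2} = \sqrt{-382} = i \sqrt{382}$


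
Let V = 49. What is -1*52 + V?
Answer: -3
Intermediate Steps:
-1*52 + V = -1*52 + 49 = -52 + 49 = -3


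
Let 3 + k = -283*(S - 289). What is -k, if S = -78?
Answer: -103858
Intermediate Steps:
k = 103858 (k = -3 - 283*(-78 - 289) = -3 - 283*(-367) = -3 + 103861 = 103858)
-k = -1*103858 = -103858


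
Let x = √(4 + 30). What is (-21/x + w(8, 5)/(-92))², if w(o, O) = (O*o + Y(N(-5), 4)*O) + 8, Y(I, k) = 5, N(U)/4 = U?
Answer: 1956905/143888 + 1533*√34/1564 ≈ 19.316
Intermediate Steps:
N(U) = 4*U
x = √34 ≈ 5.8309
w(o, O) = 8 + 5*O + O*o (w(o, O) = (O*o + 5*O) + 8 = (5*O + O*o) + 8 = 8 + 5*O + O*o)
(-21/x + w(8, 5)/(-92))² = (-21*√34/34 + (8 + 5*5 + 5*8)/(-92))² = (-21*√34/34 + (8 + 25 + 40)*(-1/92))² = (-21*√34/34 + 73*(-1/92))² = (-21*√34/34 - 73/92)² = (-73/92 - 21*√34/34)²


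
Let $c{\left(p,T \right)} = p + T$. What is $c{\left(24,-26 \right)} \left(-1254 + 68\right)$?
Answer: $2372$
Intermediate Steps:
$c{\left(p,T \right)} = T + p$
$c{\left(24,-26 \right)} \left(-1254 + 68\right) = \left(-26 + 24\right) \left(-1254 + 68\right) = \left(-2\right) \left(-1186\right) = 2372$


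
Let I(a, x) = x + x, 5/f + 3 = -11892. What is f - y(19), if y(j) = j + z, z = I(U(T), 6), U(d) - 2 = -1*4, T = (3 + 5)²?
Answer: -73750/2379 ≈ -31.000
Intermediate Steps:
f = -1/2379 (f = 5/(-3 - 11892) = 5/(-11895) = 5*(-1/11895) = -1/2379 ≈ -0.00042034)
T = 64 (T = 8² = 64)
U(d) = -2 (U(d) = 2 - 1*4 = 2 - 4 = -2)
I(a, x) = 2*x
z = 12 (z = 2*6 = 12)
y(j) = 12 + j (y(j) = j + 12 = 12 + j)
f - y(19) = -1/2379 - (12 + 19) = -1/2379 - 1*31 = -1/2379 - 31 = -73750/2379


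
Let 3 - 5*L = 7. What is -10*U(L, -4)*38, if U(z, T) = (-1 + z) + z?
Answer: 988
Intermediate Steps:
L = -⅘ (L = ⅗ - ⅕*7 = ⅗ - 7/5 = -⅘ ≈ -0.80000)
U(z, T) = -1 + 2*z
-10*U(L, -4)*38 = -10*(-1 + 2*(-⅘))*38 = -10*(-1 - 8/5)*38 = -10*(-13/5)*38 = 26*38 = 988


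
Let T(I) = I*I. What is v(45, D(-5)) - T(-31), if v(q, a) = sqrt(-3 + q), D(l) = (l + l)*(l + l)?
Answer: -961 + sqrt(42) ≈ -954.52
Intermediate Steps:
D(l) = 4*l**2 (D(l) = (2*l)*(2*l) = 4*l**2)
T(I) = I**2
v(45, D(-5)) - T(-31) = sqrt(-3 + 45) - 1*(-31)**2 = sqrt(42) - 1*961 = sqrt(42) - 961 = -961 + sqrt(42)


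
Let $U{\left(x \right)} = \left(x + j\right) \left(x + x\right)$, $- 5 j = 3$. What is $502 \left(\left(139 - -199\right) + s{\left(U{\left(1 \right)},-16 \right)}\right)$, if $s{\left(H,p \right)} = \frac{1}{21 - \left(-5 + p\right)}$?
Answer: $\frac{3563447}{21} \approx 1.6969 \cdot 10^{5}$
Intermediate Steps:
$j = - \frac{3}{5}$ ($j = \left(- \frac{1}{5}\right) 3 = - \frac{3}{5} \approx -0.6$)
$U{\left(x \right)} = 2 x \left(- \frac{3}{5} + x\right)$ ($U{\left(x \right)} = \left(x - \frac{3}{5}\right) \left(x + x\right) = \left(- \frac{3}{5} + x\right) 2 x = 2 x \left(- \frac{3}{5} + x\right)$)
$s{\left(H,p \right)} = \frac{1}{26 - p}$
$502 \left(\left(139 - -199\right) + s{\left(U{\left(1 \right)},-16 \right)}\right) = 502 \left(\left(139 - -199\right) - \frac{1}{-26 - 16}\right) = 502 \left(\left(139 + 199\right) - \frac{1}{-42}\right) = 502 \left(338 - - \frac{1}{42}\right) = 502 \left(338 + \frac{1}{42}\right) = 502 \cdot \frac{14197}{42} = \frac{3563447}{21}$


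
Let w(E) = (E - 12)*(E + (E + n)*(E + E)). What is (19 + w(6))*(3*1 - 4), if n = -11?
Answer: -343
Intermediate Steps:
w(E) = (-12 + E)*(E + 2*E*(-11 + E)) (w(E) = (E - 12)*(E + (E - 11)*(E + E)) = (-12 + E)*(E + (-11 + E)*(2*E)) = (-12 + E)*(E + 2*E*(-11 + E)))
(19 + w(6))*(3*1 - 4) = (19 + 6*(252 - 45*6 + 2*6**2))*(3*1 - 4) = (19 + 6*(252 - 270 + 2*36))*(3 - 4) = (19 + 6*(252 - 270 + 72))*(-1) = (19 + 6*54)*(-1) = (19 + 324)*(-1) = 343*(-1) = -343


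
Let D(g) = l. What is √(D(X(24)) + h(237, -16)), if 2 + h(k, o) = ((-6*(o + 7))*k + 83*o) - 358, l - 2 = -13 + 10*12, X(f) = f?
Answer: √11219 ≈ 105.92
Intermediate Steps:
l = 109 (l = 2 + (-13 + 10*12) = 2 + (-13 + 120) = 2 + 107 = 109)
h(k, o) = -360 + 83*o + k*(-42 - 6*o) (h(k, o) = -2 + (((-6*(o + 7))*k + 83*o) - 358) = -2 + (((-6*(7 + o))*k + 83*o) - 358) = -2 + (((-42 - 6*o)*k + 83*o) - 358) = -2 + ((k*(-42 - 6*o) + 83*o) - 358) = -2 + ((83*o + k*(-42 - 6*o)) - 358) = -2 + (-358 + 83*o + k*(-42 - 6*o)) = -360 + 83*o + k*(-42 - 6*o))
D(g) = 109
√(D(X(24)) + h(237, -16)) = √(109 + (-360 - 42*237 + 83*(-16) - 6*237*(-16))) = √(109 + (-360 - 9954 - 1328 + 22752)) = √(109 + 11110) = √11219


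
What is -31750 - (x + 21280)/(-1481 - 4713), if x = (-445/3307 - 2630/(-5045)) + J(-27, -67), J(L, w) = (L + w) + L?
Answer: -328067769669853/10333955011 ≈ -31747.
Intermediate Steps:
J(L, w) = w + 2*L
x = -402457846/3336763 (x = (-445/3307 - 2630/(-5045)) + (-67 + 2*(-27)) = (-445*1/3307 - 2630*(-1/5045)) + (-67 - 54) = (-445/3307 + 526/1009) - 121 = 1290477/3336763 - 121 = -402457846/3336763 ≈ -120.61)
-31750 - (x + 21280)/(-1481 - 4713) = -31750 - (-402457846/3336763 + 21280)/(-1481 - 4713) = -31750 - 70603858794/(3336763*(-6194)) = -31750 - 70603858794*(-1)/(3336763*6194) = -31750 - 1*(-35301929397/10333955011) = -31750 + 35301929397/10333955011 = -328067769669853/10333955011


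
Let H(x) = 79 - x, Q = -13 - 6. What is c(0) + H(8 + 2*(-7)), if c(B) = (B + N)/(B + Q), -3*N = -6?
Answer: 1613/19 ≈ 84.895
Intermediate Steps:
N = 2 (N = -⅓*(-6) = 2)
Q = -19
c(B) = (2 + B)/(-19 + B) (c(B) = (B + 2)/(B - 19) = (2 + B)/(-19 + B))
c(0) + H(8 + 2*(-7)) = (2 + 0)/(-19 + 0) + (79 - (8 + 2*(-7))) = 2/(-19) + (79 - (8 - 14)) = -1/19*2 + (79 - 1*(-6)) = -2/19 + (79 + 6) = -2/19 + 85 = 1613/19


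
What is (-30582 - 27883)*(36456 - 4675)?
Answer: -1858076165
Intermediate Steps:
(-30582 - 27883)*(36456 - 4675) = -58465*31781 = -1858076165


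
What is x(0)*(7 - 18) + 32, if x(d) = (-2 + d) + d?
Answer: 54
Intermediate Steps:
x(d) = -2 + 2*d
x(0)*(7 - 18) + 32 = (-2 + 2*0)*(7 - 18) + 32 = (-2 + 0)*(-11) + 32 = -2*(-11) + 32 = 22 + 32 = 54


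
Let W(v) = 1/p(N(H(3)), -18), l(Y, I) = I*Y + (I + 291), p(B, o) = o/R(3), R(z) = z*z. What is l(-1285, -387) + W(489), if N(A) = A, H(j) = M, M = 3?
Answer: 994397/2 ≈ 4.9720e+5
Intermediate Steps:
R(z) = z**2
H(j) = 3
p(B, o) = o/9 (p(B, o) = o/(3**2) = o/9)
l(Y, I) = 291 + I + I*Y (l(Y, I) = I*Y + (291 + I) = 291 + I + I*Y)
W(v) = -1/2 (W(v) = 1/((1/9)*(-18)) = 1/(-2) = -1/2)
l(-1285, -387) + W(489) = (291 - 387 - 387*(-1285)) - 1/2 = (291 - 387 + 497295) - 1/2 = 497199 - 1/2 = 994397/2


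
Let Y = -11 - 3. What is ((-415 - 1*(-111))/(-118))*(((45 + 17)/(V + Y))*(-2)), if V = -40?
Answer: 9424/1593 ≈ 5.9159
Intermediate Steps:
Y = -14
((-415 - 1*(-111))/(-118))*(((45 + 17)/(V + Y))*(-2)) = ((-415 - 1*(-111))/(-118))*(((45 + 17)/(-40 - 14))*(-2)) = ((-415 + 111)*(-1/118))*((62/(-54))*(-2)) = (-304*(-1/118))*((62*(-1/54))*(-2)) = 152*(-31/27*(-2))/59 = (152/59)*(62/27) = 9424/1593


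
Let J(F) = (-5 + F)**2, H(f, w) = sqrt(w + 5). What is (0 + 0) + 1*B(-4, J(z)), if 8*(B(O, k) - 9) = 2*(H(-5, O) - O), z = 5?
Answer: 41/4 ≈ 10.250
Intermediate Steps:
H(f, w) = sqrt(5 + w)
B(O, k) = 9 - O/4 + sqrt(5 + O)/4 (B(O, k) = 9 + (2*(sqrt(5 + O) - O))/8 = 9 + (-2*O + 2*sqrt(5 + O))/8 = 9 + (-O/4 + sqrt(5 + O)/4) = 9 - O/4 + sqrt(5 + O)/4)
(0 + 0) + 1*B(-4, J(z)) = (0 + 0) + 1*(9 - 1/4*(-4) + sqrt(5 - 4)/4) = 0 + 1*(9 + 1 + sqrt(1)/4) = 0 + 1*(9 + 1 + (1/4)*1) = 0 + 1*(9 + 1 + 1/4) = 0 + 1*(41/4) = 0 + 41/4 = 41/4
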